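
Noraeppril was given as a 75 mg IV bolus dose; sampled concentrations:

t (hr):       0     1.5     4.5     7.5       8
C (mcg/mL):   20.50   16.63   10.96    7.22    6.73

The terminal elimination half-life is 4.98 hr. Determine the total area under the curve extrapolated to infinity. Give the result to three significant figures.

Trapezoidal AUC_0→8:
  [0→1.5]: (20.50+16.63)/2 × 1.5 = 27.8475
  [1.5→4.5]: (16.63+10.96)/2 × 3 = 41.385
  [4.5→7.5]: (10.96+7.22)/2 × 3 = 27.27
  [7.5→8]: (7.22+6.73)/2 × 0.5 = 3.4875
  Sum = 99.99 mcg/mL·hr
k_e = ln2 / t½ = 0.693147 / 4.98 = 0.1392 hr^-1
Extrapolated tail: C_last / k_e = 6.73 / 0.1392 = 48.348
AUC_0→∞ = 99.99 + 48.348 = 148.338 mcg/mL·hr

AUC = 148 mcg/mL·hr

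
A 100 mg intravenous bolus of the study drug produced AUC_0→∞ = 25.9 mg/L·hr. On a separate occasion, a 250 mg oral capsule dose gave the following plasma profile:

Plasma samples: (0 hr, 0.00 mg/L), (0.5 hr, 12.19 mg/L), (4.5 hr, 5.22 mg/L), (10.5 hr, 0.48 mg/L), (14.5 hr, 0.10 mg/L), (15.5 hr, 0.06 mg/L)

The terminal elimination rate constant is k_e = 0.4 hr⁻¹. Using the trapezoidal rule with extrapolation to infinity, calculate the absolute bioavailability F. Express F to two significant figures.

Trapezoidal AUC_0→15.5 (oral capsule):
  [0→0.5]: (0.00+12.19)/2 × 0.5 = 3.0475
  [0.5→4.5]: (12.19+5.22)/2 × 4 = 34.82
  [4.5→10.5]: (5.22+0.48)/2 × 6 = 17.1
  [10.5→14.5]: (0.48+0.10)/2 × 4 = 1.16
  [14.5→15.5]: (0.10+0.06)/2 × 1 = 0.08
  Sum = 56.2075 mg/L·hr
Tail: C_last/k_e = 0.06/0.4 = 0.150
AUC_0→∞ (oral capsule) = 56.2075 + 0.150 = 56.3575 mg/L·hr
F = (AUC_ev/D_ev)/(AUC_iv/D_iv) = (56.3575/250)/(25.9/100) = 0.22543/0.259 = 0.8704

F = 0.87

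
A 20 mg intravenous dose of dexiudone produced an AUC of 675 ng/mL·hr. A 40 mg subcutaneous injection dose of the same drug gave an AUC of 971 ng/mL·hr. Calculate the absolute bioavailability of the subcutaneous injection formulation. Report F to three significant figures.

F = 0.719

F = (AUC_ev / D_ev) / (AUC_iv / D_iv)
  = (971/40) / (675/20)
  = 24.275 / 33.75 = 0.7193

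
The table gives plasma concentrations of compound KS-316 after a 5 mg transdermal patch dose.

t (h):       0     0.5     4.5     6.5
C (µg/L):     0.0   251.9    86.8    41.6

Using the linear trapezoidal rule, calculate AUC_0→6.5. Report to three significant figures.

Trapezoidal AUC_0→6.5:
  [0→0.5]: (0.0+251.9)/2 × 0.5 = 62.975
  [0.5→4.5]: (251.9+86.8)/2 × 4 = 677.4
  [4.5→6.5]: (86.8+41.6)/2 × 2 = 128.4
  Sum = 868.775 µg/L·h

AUC = 869 µg/L·h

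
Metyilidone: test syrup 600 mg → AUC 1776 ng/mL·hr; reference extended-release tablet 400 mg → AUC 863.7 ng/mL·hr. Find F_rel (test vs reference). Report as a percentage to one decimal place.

F_rel = (AUC_test/D_test) / (AUC_ref/D_ref)
      = (1776/600) / (863.7/400)
      = 2.96 / 2.15925 = 1.3708 = 137.08%

F_rel = 137.1%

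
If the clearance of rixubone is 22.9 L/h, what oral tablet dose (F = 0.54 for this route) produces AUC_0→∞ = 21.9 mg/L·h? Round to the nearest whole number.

Dose = 929 mg

Dose = CL × AUC_0→∞ / F
     = 22.9 × 21.9 / 0.54 = 928.722 mg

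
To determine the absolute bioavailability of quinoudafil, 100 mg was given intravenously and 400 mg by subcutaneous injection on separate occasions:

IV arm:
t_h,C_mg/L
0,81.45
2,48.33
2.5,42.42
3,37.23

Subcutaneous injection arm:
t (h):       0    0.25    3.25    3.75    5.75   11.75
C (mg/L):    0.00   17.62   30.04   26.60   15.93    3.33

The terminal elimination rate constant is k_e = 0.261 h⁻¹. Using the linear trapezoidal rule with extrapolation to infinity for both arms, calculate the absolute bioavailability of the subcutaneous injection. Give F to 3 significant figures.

F = 0.159

Trapezoidal AUC_0→3 (IV):
  [0→2]: (81.45+48.33)/2 × 2 = 129.78
  [2→2.5]: (48.33+42.42)/2 × 0.5 = 22.6875
  [2.5→3]: (42.42+37.23)/2 × 0.5 = 19.9125
  Sum = 172.38 mg/L·h
IV tail: 37.23/0.261 = 142.644; AUC_iv,0→∞ = 172.38 + 142.644 = 315.024 mg/L·h
Trapezoidal AUC_0→11.75 (subcutaneous injection):
  [0→0.25]: (0.00+17.62)/2 × 0.25 = 2.2025
  [0.25→3.25]: (17.62+30.04)/2 × 3 = 71.49
  [3.25→3.75]: (30.04+26.60)/2 × 0.5 = 14.16
  [3.75→5.75]: (26.60+15.93)/2 × 2 = 42.53
  [5.75→11.75]: (15.93+3.33)/2 × 6 = 57.78
  Sum = 188.1625 mg/L·h
subcutaneous injection tail: 3.33/0.261 = 12.759; AUC_ev,0→∞ = 188.1625 + 12.759 = 200.9215 mg/L·h
F = (AUC_ev/D_ev)/(AUC_iv/D_iv) = (200.9215/400)/(315.024/100) = 0.50230375/3.15024 = 0.1594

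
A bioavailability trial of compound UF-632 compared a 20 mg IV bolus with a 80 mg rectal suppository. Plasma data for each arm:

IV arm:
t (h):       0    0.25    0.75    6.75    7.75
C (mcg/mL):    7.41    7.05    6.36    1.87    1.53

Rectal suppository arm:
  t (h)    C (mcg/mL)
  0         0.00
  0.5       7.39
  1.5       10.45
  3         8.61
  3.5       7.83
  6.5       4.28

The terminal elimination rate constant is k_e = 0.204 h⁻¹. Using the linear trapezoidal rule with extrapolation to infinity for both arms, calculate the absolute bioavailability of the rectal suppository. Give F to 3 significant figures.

Trapezoidal AUC_0→7.75 (IV):
  [0→0.25]: (7.41+7.05)/2 × 0.25 = 1.8075
  [0.25→0.75]: (7.05+6.36)/2 × 0.5 = 3.3525
  [0.75→6.75]: (6.36+1.87)/2 × 6 = 24.69
  [6.75→7.75]: (1.87+1.53)/2 × 1 = 1.7
  Sum = 31.55 mcg/mL·h
IV tail: 1.53/0.204 = 7.500; AUC_iv,0→∞ = 31.55 + 7.500 = 39.05 mcg/mL·h
Trapezoidal AUC_0→6.5 (rectal suppository):
  [0→0.5]: (0.00+7.39)/2 × 0.5 = 1.8475
  [0.5→1.5]: (7.39+10.45)/2 × 1 = 8.92
  [1.5→3]: (10.45+8.61)/2 × 1.5 = 14.295
  [3→3.5]: (8.61+7.83)/2 × 0.5 = 4.11
  [3.5→6.5]: (7.83+4.28)/2 × 3 = 18.165
  Sum = 47.3375 mcg/mL·h
rectal suppository tail: 4.28/0.204 = 20.980; AUC_ev,0→∞ = 47.3375 + 20.980 = 68.3175 mcg/mL·h
F = (AUC_ev/D_ev)/(AUC_iv/D_iv) = (68.3175/80)/(39.05/20) = 0.85396875/1.9525 = 0.4374

F = 0.437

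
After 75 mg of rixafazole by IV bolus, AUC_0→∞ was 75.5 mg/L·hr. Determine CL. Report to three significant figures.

CL = 0.993 L/hr

CL = Dose_iv / AUC_0→∞
   = 75 / 75.5 = 0.993377 L/hr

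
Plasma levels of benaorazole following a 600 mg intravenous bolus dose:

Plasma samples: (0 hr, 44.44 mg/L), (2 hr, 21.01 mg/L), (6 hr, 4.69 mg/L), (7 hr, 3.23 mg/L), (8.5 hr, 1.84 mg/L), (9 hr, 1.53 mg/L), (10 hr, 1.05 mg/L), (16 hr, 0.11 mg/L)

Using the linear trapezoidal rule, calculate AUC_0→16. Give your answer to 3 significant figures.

Trapezoidal AUC_0→16:
  [0→2]: (44.44+21.01)/2 × 2 = 65.45
  [2→6]: (21.01+4.69)/2 × 4 = 51.4
  [6→7]: (4.69+3.23)/2 × 1 = 3.96
  [7→8.5]: (3.23+1.84)/2 × 1.5 = 3.8025
  [8.5→9]: (1.84+1.53)/2 × 0.5 = 0.8425
  [9→10]: (1.53+1.05)/2 × 1 = 1.29
  [10→16]: (1.05+0.11)/2 × 6 = 3.48
  Sum = 130.225 mg/L·hr

AUC = 130 mg/L·hr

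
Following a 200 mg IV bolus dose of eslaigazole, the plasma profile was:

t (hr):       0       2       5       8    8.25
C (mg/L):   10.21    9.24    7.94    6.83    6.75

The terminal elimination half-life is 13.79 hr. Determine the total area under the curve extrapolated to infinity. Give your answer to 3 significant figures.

Trapezoidal AUC_0→8.25:
  [0→2]: (10.21+9.24)/2 × 2 = 19.45
  [2→5]: (9.24+7.94)/2 × 3 = 25.77
  [5→8]: (7.94+6.83)/2 × 3 = 22.155
  [8→8.25]: (6.83+6.75)/2 × 0.25 = 1.6975
  Sum = 69.0725 mg/L·hr
k_e = ln2 / t½ = 0.693147 / 13.79 = 0.0503 hr^-1
Extrapolated tail: C_last / k_e = 6.75 / 0.0503 = 134.195
AUC_0→∞ = 69.0725 + 134.195 = 203.2675 mg/L·hr

AUC = 203 mg/L·hr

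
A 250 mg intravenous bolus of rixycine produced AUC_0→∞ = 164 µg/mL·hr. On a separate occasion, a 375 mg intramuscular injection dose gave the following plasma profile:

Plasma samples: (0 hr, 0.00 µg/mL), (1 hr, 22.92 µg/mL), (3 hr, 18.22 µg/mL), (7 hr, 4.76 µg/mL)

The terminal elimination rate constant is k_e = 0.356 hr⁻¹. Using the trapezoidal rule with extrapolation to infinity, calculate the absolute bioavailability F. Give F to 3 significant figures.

Trapezoidal AUC_0→7 (intramuscular injection):
  [0→1]: (0.00+22.92)/2 × 1 = 11.46
  [1→3]: (22.92+18.22)/2 × 2 = 41.14
  [3→7]: (18.22+4.76)/2 × 4 = 45.96
  Sum = 98.56 µg/mL·hr
Tail: C_last/k_e = 4.76/0.356 = 13.371
AUC_0→∞ (intramuscular injection) = 98.56 + 13.371 = 111.931 µg/mL·hr
F = (AUC_ev/D_ev)/(AUC_iv/D_iv) = (111.931/375)/(164/250) = 0.298483/0.656 = 0.4550

F = 0.455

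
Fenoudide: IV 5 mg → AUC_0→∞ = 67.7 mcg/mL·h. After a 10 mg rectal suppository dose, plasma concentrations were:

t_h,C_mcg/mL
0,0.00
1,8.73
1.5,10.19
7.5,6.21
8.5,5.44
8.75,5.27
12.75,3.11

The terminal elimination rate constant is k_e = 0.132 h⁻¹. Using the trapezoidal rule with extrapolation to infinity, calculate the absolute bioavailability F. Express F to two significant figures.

F = 0.78

Trapezoidal AUC_0→12.75 (rectal suppository):
  [0→1]: (0.00+8.73)/2 × 1 = 4.365
  [1→1.5]: (8.73+10.19)/2 × 0.5 = 4.73
  [1.5→7.5]: (10.19+6.21)/2 × 6 = 49.2
  [7.5→8.5]: (6.21+5.44)/2 × 1 = 5.825
  [8.5→8.75]: (5.44+5.27)/2 × 0.25 = 1.33875
  [8.75→12.75]: (5.27+3.11)/2 × 4 = 16.76
  Sum = 82.21875 mcg/mL·h
Tail: C_last/k_e = 3.11/0.132 = 23.561
AUC_0→∞ (rectal suppository) = 82.21875 + 23.561 = 105.77975 mcg/mL·h
F = (AUC_ev/D_ev)/(AUC_iv/D_iv) = (105.77975/10)/(67.7/5) = 10.577975/13.54 = 0.7812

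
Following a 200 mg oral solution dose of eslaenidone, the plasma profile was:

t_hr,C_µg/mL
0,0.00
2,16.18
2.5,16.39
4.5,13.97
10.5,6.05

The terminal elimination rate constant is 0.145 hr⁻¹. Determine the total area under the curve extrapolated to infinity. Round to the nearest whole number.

Trapezoidal AUC_0→10.5:
  [0→2]: (0.00+16.18)/2 × 2 = 16.18
  [2→2.5]: (16.18+16.39)/2 × 0.5 = 8.1425
  [2.5→4.5]: (16.39+13.97)/2 × 2 = 30.36
  [4.5→10.5]: (13.97+6.05)/2 × 6 = 60.06
  Sum = 114.7425 µg/mL·hr
Extrapolated tail: C_last / k_e = 6.05 / 0.145 = 41.724
AUC_0→∞ = 114.7425 + 41.724 = 156.4665 µg/mL·hr

AUC = 156 µg/mL·hr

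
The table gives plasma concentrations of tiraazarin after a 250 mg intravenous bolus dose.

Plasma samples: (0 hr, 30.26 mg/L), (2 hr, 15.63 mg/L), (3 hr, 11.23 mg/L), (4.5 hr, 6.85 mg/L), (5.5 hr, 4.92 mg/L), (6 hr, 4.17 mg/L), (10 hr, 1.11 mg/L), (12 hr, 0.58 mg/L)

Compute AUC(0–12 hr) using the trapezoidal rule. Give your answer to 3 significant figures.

AUC = 93.3 mg/L·hr

Trapezoidal AUC_0→12:
  [0→2]: (30.26+15.63)/2 × 2 = 45.89
  [2→3]: (15.63+11.23)/2 × 1 = 13.43
  [3→4.5]: (11.23+6.85)/2 × 1.5 = 13.56
  [4.5→5.5]: (6.85+4.92)/2 × 1 = 5.885
  [5.5→6]: (4.92+4.17)/2 × 0.5 = 2.2725
  [6→10]: (4.17+1.11)/2 × 4 = 10.56
  [10→12]: (1.11+0.58)/2 × 2 = 1.69
  Sum = 93.2875 mg/L·hr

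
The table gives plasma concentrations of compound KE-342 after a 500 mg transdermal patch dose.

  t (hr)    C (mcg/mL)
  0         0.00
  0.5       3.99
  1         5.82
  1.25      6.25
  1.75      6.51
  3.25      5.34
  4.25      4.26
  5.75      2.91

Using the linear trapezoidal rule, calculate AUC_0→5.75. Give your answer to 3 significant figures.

Trapezoidal AUC_0→5.75:
  [0→0.5]: (0.00+3.99)/2 × 0.5 = 0.9975
  [0.5→1]: (3.99+5.82)/2 × 0.5 = 2.4525
  [1→1.25]: (5.82+6.25)/2 × 0.25 = 1.50875
  [1.25→1.75]: (6.25+6.51)/2 × 0.5 = 3.19
  [1.75→3.25]: (6.51+5.34)/2 × 1.5 = 8.8875
  [3.25→4.25]: (5.34+4.26)/2 × 1 = 4.8
  [4.25→5.75]: (4.26+2.91)/2 × 1.5 = 5.3775
  Sum = 27.21375 mcg/mL·hr

AUC = 27.2 mcg/mL·hr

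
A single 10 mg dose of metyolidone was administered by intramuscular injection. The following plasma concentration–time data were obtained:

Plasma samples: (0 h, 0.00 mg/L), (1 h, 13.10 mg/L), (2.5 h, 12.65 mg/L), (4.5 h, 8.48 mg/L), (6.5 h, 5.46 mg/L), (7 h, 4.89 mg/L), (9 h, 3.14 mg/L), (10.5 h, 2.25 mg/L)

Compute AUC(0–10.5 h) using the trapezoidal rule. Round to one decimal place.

Trapezoidal AUC_0→10.5:
  [0→1]: (0.00+13.10)/2 × 1 = 6.55
  [1→2.5]: (13.10+12.65)/2 × 1.5 = 19.3125
  [2.5→4.5]: (12.65+8.48)/2 × 2 = 21.13
  [4.5→6.5]: (8.48+5.46)/2 × 2 = 13.94
  [6.5→7]: (5.46+4.89)/2 × 0.5 = 2.5875
  [7→9]: (4.89+3.14)/2 × 2 = 8.03
  [9→10.5]: (3.14+2.25)/2 × 1.5 = 4.0425
  Sum = 75.5925 mg/L·h

AUC = 75.6 mg/L·h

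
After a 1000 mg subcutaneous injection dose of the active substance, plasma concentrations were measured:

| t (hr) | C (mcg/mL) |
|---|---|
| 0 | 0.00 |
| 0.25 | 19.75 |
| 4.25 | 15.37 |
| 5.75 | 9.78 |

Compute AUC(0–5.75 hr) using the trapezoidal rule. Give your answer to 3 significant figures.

Trapezoidal AUC_0→5.75:
  [0→0.25]: (0.00+19.75)/2 × 0.25 = 2.46875
  [0.25→4.25]: (19.75+15.37)/2 × 4 = 70.24
  [4.25→5.75]: (15.37+9.78)/2 × 1.5 = 18.8625
  Sum = 91.57125 mcg/mL·hr

AUC = 91.6 mcg/mL·hr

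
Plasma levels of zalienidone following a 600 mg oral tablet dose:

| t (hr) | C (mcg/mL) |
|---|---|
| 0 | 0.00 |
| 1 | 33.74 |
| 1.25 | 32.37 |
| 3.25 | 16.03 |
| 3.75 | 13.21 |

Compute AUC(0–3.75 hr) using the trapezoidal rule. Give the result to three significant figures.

Trapezoidal AUC_0→3.75:
  [0→1]: (0.00+33.74)/2 × 1 = 16.87
  [1→1.25]: (33.74+32.37)/2 × 0.25 = 8.26375
  [1.25→3.25]: (32.37+16.03)/2 × 2 = 48.4
  [3.25→3.75]: (16.03+13.21)/2 × 0.5 = 7.31
  Sum = 80.84375 mcg/mL·hr

AUC = 80.8 mcg/mL·hr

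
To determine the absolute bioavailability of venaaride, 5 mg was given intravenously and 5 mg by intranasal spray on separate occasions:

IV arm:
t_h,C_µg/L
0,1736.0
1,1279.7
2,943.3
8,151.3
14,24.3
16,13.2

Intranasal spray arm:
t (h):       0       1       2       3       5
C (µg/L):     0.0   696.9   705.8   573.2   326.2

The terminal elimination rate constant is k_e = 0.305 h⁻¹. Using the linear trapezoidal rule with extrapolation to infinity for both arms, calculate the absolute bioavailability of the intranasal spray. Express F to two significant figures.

F = 0.56

Trapezoidal AUC_0→16 (IV):
  [0→1]: (1736.0+1279.7)/2 × 1 = 1507.85
  [1→2]: (1279.7+943.3)/2 × 1 = 1111.5
  [2→8]: (943.3+151.3)/2 × 6 = 3283.8
  [8→14]: (151.3+24.3)/2 × 6 = 526.8
  [14→16]: (24.3+13.2)/2 × 2 = 37.5
  Sum = 6467.45 µg/L·h
IV tail: 13.2/0.305 = 43.279; AUC_iv,0→∞ = 6467.45 + 43.279 = 6510.729 µg/L·h
Trapezoidal AUC_0→5 (intranasal spray):
  [0→1]: (0.0+696.9)/2 × 1 = 348.45
  [1→2]: (696.9+705.8)/2 × 1 = 701.35
  [2→3]: (705.8+573.2)/2 × 1 = 639.5
  [3→5]: (573.2+326.2)/2 × 2 = 899.4
  Sum = 2588.7 µg/L·h
intranasal spray tail: 326.2/0.305 = 1069.508; AUC_ev,0→∞ = 2588.7 + 1069.508 = 3658.208 µg/L·h
F = (AUC_ev/D_ev)/(AUC_iv/D_iv) = (3658.208/5)/(6510.729/5) = 731.6416/1302.1458 = 0.5619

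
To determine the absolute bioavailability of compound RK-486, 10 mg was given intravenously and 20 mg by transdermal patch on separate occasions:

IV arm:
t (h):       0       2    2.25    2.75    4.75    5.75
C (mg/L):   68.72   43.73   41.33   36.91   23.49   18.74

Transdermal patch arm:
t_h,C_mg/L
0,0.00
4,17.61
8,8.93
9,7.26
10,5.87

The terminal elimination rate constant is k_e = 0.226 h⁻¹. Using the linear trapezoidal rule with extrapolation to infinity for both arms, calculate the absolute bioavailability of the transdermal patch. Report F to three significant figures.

Trapezoidal AUC_0→5.75 (IV):
  [0→2]: (68.72+43.73)/2 × 2 = 112.45
  [2→2.25]: (43.73+41.33)/2 × 0.25 = 10.6325
  [2.25→2.75]: (41.33+36.91)/2 × 0.5 = 19.56
  [2.75→4.75]: (36.91+23.49)/2 × 2 = 60.4
  [4.75→5.75]: (23.49+18.74)/2 × 1 = 21.115
  Sum = 224.1575 mg/L·h
IV tail: 18.74/0.226 = 82.920; AUC_iv,0→∞ = 224.1575 + 82.920 = 307.0775 mg/L·h
Trapezoidal AUC_0→10 (transdermal patch):
  [0→4]: (0.00+17.61)/2 × 4 = 35.22
  [4→8]: (17.61+8.93)/2 × 4 = 53.08
  [8→9]: (8.93+7.26)/2 × 1 = 8.095
  [9→10]: (7.26+5.87)/2 × 1 = 6.565
  Sum = 102.96 mg/L·h
transdermal patch tail: 5.87/0.226 = 25.973; AUC_ev,0→∞ = 102.96 + 25.973 = 128.933 mg/L·h
F = (AUC_ev/D_ev)/(AUC_iv/D_iv) = (128.933/20)/(307.0775/10) = 6.44665/30.70775 = 0.2099

F = 0.210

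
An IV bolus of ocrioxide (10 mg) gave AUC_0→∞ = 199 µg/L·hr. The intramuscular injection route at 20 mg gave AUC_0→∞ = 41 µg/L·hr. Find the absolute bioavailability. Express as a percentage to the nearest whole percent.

F = 10%

F = (AUC_ev / D_ev) / (AUC_iv / D_iv)
  = (41/20) / (199/10)
  = 2.05 / 19.9 = 0.1030
  = 10.30%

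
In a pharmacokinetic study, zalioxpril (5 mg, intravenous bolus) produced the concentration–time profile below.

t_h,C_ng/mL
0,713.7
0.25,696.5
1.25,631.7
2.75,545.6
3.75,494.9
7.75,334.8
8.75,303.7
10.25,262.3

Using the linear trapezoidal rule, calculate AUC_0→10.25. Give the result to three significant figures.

Trapezoidal AUC_0→10.25:
  [0→0.25]: (713.7+696.5)/2 × 0.25 = 176.275
  [0.25→1.25]: (696.5+631.7)/2 × 1 = 664.1
  [1.25→2.75]: (631.7+545.6)/2 × 1.5 = 882.975
  [2.75→3.75]: (545.6+494.9)/2 × 1 = 520.25
  [3.75→7.75]: (494.9+334.8)/2 × 4 = 1659.4
  [7.75→8.75]: (334.8+303.7)/2 × 1 = 319.25
  [8.75→10.25]: (303.7+262.3)/2 × 1.5 = 424.5
  Sum = 4646.75 ng/mL·h

AUC = 4650 ng/mL·h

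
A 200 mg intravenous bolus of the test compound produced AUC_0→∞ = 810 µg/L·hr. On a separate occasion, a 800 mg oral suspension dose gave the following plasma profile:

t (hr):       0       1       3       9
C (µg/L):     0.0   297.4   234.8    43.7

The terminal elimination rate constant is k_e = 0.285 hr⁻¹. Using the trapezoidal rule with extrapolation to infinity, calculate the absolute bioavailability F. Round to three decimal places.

F = 0.515

Trapezoidal AUC_0→9 (oral suspension):
  [0→1]: (0.0+297.4)/2 × 1 = 148.7
  [1→3]: (297.4+234.8)/2 × 2 = 532.2
  [3→9]: (234.8+43.7)/2 × 6 = 835.5
  Sum = 1516.4 µg/L·hr
Tail: C_last/k_e = 43.7/0.285 = 153.333
AUC_0→∞ (oral suspension) = 1516.4 + 153.333 = 1669.733 µg/L·hr
F = (AUC_ev/D_ev)/(AUC_iv/D_iv) = (1669.733/800)/(810/200) = 2.08717/4.05 = 0.5154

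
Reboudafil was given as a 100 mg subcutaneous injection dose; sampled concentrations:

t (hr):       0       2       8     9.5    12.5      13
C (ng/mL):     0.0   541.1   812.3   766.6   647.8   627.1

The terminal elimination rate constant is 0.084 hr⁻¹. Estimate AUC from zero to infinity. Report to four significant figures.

Trapezoidal AUC_0→13:
  [0→2]: (0.0+541.1)/2 × 2 = 541.1
  [2→8]: (541.1+812.3)/2 × 6 = 4060.2
  [8→9.5]: (812.3+766.6)/2 × 1.5 = 1184.175
  [9.5→12.5]: (766.6+647.8)/2 × 3 = 2121.6
  [12.5→13]: (647.8+627.1)/2 × 0.5 = 318.725
  Sum = 8225.8 ng/mL·hr
Extrapolated tail: C_last / k_e = 627.1 / 0.084 = 7465.476
AUC_0→∞ = 8225.8 + 7465.476 = 15691.276 ng/mL·hr

AUC = 15690 ng/mL·hr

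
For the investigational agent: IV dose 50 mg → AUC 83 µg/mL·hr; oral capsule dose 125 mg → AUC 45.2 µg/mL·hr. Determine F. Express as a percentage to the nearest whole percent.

F = (AUC_ev / D_ev) / (AUC_iv / D_iv)
  = (45.2/125) / (83/50)
  = 0.3616 / 1.66 = 0.2178
  = 21.78%

F = 22%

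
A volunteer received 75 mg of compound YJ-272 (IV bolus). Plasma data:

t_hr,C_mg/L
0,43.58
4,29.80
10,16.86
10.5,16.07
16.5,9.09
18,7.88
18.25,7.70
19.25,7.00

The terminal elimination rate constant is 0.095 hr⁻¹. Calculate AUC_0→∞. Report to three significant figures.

AUC = 466 mg/L·hr

Trapezoidal AUC_0→19.25:
  [0→4]: (43.58+29.80)/2 × 4 = 146.76
  [4→10]: (29.80+16.86)/2 × 6 = 139.98
  [10→10.5]: (16.86+16.07)/2 × 0.5 = 8.2325
  [10.5→16.5]: (16.07+9.09)/2 × 6 = 75.48
  [16.5→18]: (9.09+7.88)/2 × 1.5 = 12.7275
  [18→18.25]: (7.88+7.70)/2 × 0.25 = 1.9475
  [18.25→19.25]: (7.70+7.00)/2 × 1 = 7.35
  Sum = 392.4775 mg/L·hr
Extrapolated tail: C_last / k_e = 7.00 / 0.095 = 73.684
AUC_0→∞ = 392.4775 + 73.684 = 466.1615 mg/L·hr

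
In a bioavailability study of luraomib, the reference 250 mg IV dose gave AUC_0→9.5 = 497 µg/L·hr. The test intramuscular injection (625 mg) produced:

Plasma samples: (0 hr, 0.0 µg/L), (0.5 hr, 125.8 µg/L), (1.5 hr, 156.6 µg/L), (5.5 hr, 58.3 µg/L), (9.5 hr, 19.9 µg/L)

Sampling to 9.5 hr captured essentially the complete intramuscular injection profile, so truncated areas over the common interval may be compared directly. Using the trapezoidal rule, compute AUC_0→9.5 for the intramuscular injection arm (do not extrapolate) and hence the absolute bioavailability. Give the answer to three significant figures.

Trapezoidal AUC_0→9.5 (intramuscular injection):
  [0→0.5]: (0.0+125.8)/2 × 0.5 = 31.45
  [0.5→1.5]: (125.8+156.6)/2 × 1 = 141.2
  [1.5→5.5]: (156.6+58.3)/2 × 4 = 429.8
  [5.5→9.5]: (58.3+19.9)/2 × 4 = 156.4
  Sum = 758.85 µg/L·hr
F = (AUC_ev/D_ev)/(AUC_iv/D_iv) = (758.85/625)/(497/250) = 1.21416/1.988 = 0.6107

F = 0.611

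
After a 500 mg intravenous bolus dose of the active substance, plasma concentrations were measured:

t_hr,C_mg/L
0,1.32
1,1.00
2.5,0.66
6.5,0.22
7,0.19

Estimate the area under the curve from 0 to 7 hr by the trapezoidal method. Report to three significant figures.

AUC = 4.27 mg/L·hr

Trapezoidal AUC_0→7:
  [0→1]: (1.32+1.00)/2 × 1 = 1.16
  [1→2.5]: (1.00+0.66)/2 × 1.5 = 1.245
  [2.5→6.5]: (0.66+0.22)/2 × 4 = 1.76
  [6.5→7]: (0.22+0.19)/2 × 0.5 = 0.1025
  Sum = 4.2675 mg/L·hr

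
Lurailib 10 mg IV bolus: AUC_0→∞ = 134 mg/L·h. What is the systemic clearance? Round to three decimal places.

CL = Dose_iv / AUC_0→∞
   = 10 / 134 = 0.0746269 L/h

CL = 0.075 L/h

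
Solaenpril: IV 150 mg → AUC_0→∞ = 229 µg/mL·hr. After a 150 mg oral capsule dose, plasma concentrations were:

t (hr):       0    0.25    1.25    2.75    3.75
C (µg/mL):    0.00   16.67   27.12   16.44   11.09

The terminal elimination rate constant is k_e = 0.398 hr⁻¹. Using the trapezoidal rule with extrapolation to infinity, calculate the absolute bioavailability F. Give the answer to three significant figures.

Trapezoidal AUC_0→3.75 (oral capsule):
  [0→0.25]: (0.00+16.67)/2 × 0.25 = 2.08375
  [0.25→1.25]: (16.67+27.12)/2 × 1 = 21.895
  [1.25→2.75]: (27.12+16.44)/2 × 1.5 = 32.67
  [2.75→3.75]: (16.44+11.09)/2 × 1 = 13.765
  Sum = 70.41375 µg/mL·hr
Tail: C_last/k_e = 11.09/0.398 = 27.864
AUC_0→∞ (oral capsule) = 70.41375 + 27.864 = 98.27775 µg/mL·hr
F = (AUC_ev/D_ev)/(AUC_iv/D_iv) = (98.27775/150)/(229/150) = 0.655185/1.52667 = 0.4292

F = 0.429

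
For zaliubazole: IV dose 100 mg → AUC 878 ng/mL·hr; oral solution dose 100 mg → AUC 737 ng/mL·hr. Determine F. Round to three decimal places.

F = 0.839

F = (AUC_ev / D_ev) / (AUC_iv / D_iv)
  = (737/100) / (878/100)
  = 7.37 / 8.78 = 0.8394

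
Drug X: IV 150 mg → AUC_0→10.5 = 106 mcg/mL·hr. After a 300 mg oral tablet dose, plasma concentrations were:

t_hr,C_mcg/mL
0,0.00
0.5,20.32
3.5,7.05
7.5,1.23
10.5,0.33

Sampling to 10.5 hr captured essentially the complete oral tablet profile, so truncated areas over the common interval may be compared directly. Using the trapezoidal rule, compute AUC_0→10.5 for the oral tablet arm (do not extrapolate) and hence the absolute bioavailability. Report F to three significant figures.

Trapezoidal AUC_0→10.5 (oral tablet):
  [0→0.5]: (0.00+20.32)/2 × 0.5 = 5.08
  [0.5→3.5]: (20.32+7.05)/2 × 3 = 41.055
  [3.5→7.5]: (7.05+1.23)/2 × 4 = 16.56
  [7.5→10.5]: (1.23+0.33)/2 × 3 = 2.34
  Sum = 65.035 mcg/mL·hr
F = (AUC_ev/D_ev)/(AUC_iv/D_iv) = (65.035/300)/(106/150) = 0.216783/0.706667 = 0.3068

F = 0.307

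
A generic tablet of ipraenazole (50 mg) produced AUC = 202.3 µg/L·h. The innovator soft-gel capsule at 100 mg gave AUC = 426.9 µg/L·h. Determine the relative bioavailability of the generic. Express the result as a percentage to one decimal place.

F_rel = 94.8%

F_rel = (AUC_test/D_test) / (AUC_ref/D_ref)
      = (202.3/50) / (426.9/100)
      = 4.046 / 4.269 = 0.9478 = 94.78%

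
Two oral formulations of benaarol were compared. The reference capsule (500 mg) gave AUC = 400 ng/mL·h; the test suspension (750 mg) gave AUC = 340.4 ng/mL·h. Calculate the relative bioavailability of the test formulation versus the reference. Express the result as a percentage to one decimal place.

F_rel = (AUC_test/D_test) / (AUC_ref/D_ref)
      = (340.4/750) / (400/500)
      = 0.453867 / 0.8 = 0.5673 = 56.73%

F_rel = 56.7%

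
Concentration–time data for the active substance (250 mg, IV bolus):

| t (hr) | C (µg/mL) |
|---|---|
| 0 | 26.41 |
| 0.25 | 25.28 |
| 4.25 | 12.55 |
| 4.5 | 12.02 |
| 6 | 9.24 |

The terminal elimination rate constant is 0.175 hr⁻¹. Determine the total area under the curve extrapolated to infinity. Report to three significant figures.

AUC = 154 µg/mL·hr

Trapezoidal AUC_0→6:
  [0→0.25]: (26.41+25.28)/2 × 0.25 = 6.46125
  [0.25→4.25]: (25.28+12.55)/2 × 4 = 75.66
  [4.25→4.5]: (12.55+12.02)/2 × 0.25 = 3.07125
  [4.5→6]: (12.02+9.24)/2 × 1.5 = 15.945
  Sum = 101.1375 µg/mL·hr
Extrapolated tail: C_last / k_e = 9.24 / 0.175 = 52.800
AUC_0→∞ = 101.1375 + 52.800 = 153.9375 µg/mL·hr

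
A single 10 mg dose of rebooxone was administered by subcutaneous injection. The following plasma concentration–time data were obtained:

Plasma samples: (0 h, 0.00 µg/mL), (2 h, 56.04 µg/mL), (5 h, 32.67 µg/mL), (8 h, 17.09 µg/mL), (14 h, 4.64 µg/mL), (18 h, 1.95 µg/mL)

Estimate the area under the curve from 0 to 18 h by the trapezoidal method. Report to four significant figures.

AUC = 342.1 µg/mL·h

Trapezoidal AUC_0→18:
  [0→2]: (0.00+56.04)/2 × 2 = 56.04
  [2→5]: (56.04+32.67)/2 × 3 = 133.065
  [5→8]: (32.67+17.09)/2 × 3 = 74.64
  [8→14]: (17.09+4.64)/2 × 6 = 65.19
  [14→18]: (4.64+1.95)/2 × 4 = 13.18
  Sum = 342.115 µg/mL·h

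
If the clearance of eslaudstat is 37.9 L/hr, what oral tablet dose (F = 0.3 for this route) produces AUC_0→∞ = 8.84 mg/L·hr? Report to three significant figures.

Dose = CL × AUC_0→∞ / F
     = 37.9 × 8.84 / 0.3 = 1116.79 mg

Dose = 1120 mg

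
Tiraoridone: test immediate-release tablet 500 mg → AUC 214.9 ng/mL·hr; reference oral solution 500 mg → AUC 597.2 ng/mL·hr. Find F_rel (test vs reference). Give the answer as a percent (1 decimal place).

F_rel = 36.0%

F_rel = (AUC_test/D_test) / (AUC_ref/D_ref)
      = (214.9/500) / (597.2/500)
      = 0.4298 / 1.1944 = 0.3598 = 35.98%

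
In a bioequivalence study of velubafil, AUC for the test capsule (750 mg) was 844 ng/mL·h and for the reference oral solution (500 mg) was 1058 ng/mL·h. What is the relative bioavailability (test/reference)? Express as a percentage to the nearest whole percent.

F_rel = 53%

F_rel = (AUC_test/D_test) / (AUC_ref/D_ref)
      = (844/750) / (1058/500)
      = 1.12533 / 2.116 = 0.5318 = 53.18%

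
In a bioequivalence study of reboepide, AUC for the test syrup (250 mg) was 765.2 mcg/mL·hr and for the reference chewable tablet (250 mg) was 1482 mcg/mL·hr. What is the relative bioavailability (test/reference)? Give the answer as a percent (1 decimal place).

F_rel = 51.6%

F_rel = (AUC_test/D_test) / (AUC_ref/D_ref)
      = (765.2/250) / (1482/250)
      = 3.0608 / 5.928 = 0.5163 = 51.63%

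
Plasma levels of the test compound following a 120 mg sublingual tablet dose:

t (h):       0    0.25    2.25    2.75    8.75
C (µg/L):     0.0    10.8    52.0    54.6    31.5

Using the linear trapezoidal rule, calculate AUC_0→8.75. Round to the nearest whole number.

AUC = 349 µg/L·h

Trapezoidal AUC_0→8.75:
  [0→0.25]: (0.0+10.8)/2 × 0.25 = 1.35
  [0.25→2.25]: (10.8+52.0)/2 × 2 = 62.8
  [2.25→2.75]: (52.0+54.6)/2 × 0.5 = 26.65
  [2.75→8.75]: (54.6+31.5)/2 × 6 = 258.3
  Sum = 349.1 µg/L·h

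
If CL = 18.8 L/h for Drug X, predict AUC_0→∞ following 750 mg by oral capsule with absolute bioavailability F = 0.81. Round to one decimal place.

AUC_0→∞ = F × Dose / CL
        = 0.81 × 750 / 18.8 = 32.3138 mg/L·h

AUC = 32.3 mg/L·h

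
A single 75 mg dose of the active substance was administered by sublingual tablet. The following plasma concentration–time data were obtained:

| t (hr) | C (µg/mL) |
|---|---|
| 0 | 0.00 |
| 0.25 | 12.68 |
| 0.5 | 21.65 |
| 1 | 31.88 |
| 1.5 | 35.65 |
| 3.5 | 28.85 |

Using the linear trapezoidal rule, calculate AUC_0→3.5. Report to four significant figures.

Trapezoidal AUC_0→3.5:
  [0→0.25]: (0.00+12.68)/2 × 0.25 = 1.585
  [0.25→0.5]: (12.68+21.65)/2 × 0.25 = 4.29125
  [0.5→1]: (21.65+31.88)/2 × 0.5 = 13.3825
  [1→1.5]: (31.88+35.65)/2 × 0.5 = 16.8825
  [1.5→3.5]: (35.65+28.85)/2 × 2 = 64.5
  Sum = 100.64125 µg/mL·hr

AUC = 100.6 µg/mL·hr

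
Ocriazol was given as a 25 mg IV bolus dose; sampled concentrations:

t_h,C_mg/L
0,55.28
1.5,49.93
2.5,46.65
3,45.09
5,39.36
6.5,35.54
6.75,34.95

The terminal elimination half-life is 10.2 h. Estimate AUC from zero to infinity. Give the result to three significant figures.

Trapezoidal AUC_0→6.75:
  [0→1.5]: (55.28+49.93)/2 × 1.5 = 78.9075
  [1.5→2.5]: (49.93+46.65)/2 × 1 = 48.29
  [2.5→3]: (46.65+45.09)/2 × 0.5 = 22.935
  [3→5]: (45.09+39.36)/2 × 2 = 84.45
  [5→6.5]: (39.36+35.54)/2 × 1.5 = 56.175
  [6.5→6.75]: (35.54+34.95)/2 × 0.25 = 8.81125
  Sum = 299.56875 mg/L·h
k_e = ln2 / t½ = 0.693147 / 10.2 = 0.0680 h^-1
Extrapolated tail: C_last / k_e = 34.95 / 0.068 = 513.971
AUC_0→∞ = 299.56875 + 513.971 = 813.53975 mg/L·h

AUC = 814 mg/L·h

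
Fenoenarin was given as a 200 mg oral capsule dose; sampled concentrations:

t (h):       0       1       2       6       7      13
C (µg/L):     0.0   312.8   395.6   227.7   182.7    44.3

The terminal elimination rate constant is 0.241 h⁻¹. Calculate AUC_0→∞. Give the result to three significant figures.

Trapezoidal AUC_0→13:
  [0→1]: (0.0+312.8)/2 × 1 = 156.4
  [1→2]: (312.8+395.6)/2 × 1 = 354.2
  [2→6]: (395.6+227.7)/2 × 4 = 1246.6
  [6→7]: (227.7+182.7)/2 × 1 = 205.2
  [7→13]: (182.7+44.3)/2 × 6 = 681.0
  Sum = 2643.4 µg/L·h
Extrapolated tail: C_last / k_e = 44.3 / 0.241 = 183.817
AUC_0→∞ = 2643.4 + 183.817 = 2827.217 µg/L·h

AUC = 2830 µg/L·h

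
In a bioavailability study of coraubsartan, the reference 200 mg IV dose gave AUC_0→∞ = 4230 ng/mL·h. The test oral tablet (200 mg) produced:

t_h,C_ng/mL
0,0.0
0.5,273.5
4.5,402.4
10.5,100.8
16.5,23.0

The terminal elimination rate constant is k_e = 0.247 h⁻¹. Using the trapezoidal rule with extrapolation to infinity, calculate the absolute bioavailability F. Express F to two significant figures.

F = 0.80

Trapezoidal AUC_0→16.5 (oral tablet):
  [0→0.5]: (0.0+273.5)/2 × 0.5 = 68.375
  [0.5→4.5]: (273.5+402.4)/2 × 4 = 1351.8
  [4.5→10.5]: (402.4+100.8)/2 × 6 = 1509.6
  [10.5→16.5]: (100.8+23.0)/2 × 6 = 371.4
  Sum = 3301.175 ng/mL·h
Tail: C_last/k_e = 23.0/0.247 = 93.117
AUC_0→∞ (oral tablet) = 3301.175 + 93.117 = 3394.292 ng/mL·h
F = (AUC_ev/D_ev)/(AUC_iv/D_iv) = (3394.292/200)/(4230/200) = 16.97146/21.15 = 0.8024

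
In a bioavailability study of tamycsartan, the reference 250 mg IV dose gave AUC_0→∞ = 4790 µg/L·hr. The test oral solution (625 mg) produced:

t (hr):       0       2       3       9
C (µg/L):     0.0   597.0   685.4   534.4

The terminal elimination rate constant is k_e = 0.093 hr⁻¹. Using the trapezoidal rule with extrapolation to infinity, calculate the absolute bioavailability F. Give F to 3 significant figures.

Trapezoidal AUC_0→9 (oral solution):
  [0→2]: (0.0+597.0)/2 × 2 = 597.0
  [2→3]: (597.0+685.4)/2 × 1 = 641.2
  [3→9]: (685.4+534.4)/2 × 6 = 3659.4
  Sum = 4897.6 µg/L·hr
Tail: C_last/k_e = 534.4/0.093 = 5746.237
AUC_0→∞ (oral solution) = 4897.6 + 5746.237 = 10643.837 µg/L·hr
F = (AUC_ev/D_ev)/(AUC_iv/D_iv) = (10643.837/625)/(4790/250) = 17.0301/19.16 = 0.8888

F = 0.889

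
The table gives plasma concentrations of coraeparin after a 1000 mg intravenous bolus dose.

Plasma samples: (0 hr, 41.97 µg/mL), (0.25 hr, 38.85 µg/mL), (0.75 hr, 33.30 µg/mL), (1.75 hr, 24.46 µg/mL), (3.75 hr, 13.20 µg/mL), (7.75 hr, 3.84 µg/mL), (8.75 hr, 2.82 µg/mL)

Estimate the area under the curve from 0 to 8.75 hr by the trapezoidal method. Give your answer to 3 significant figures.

Trapezoidal AUC_0→8.75:
  [0→0.25]: (41.97+38.85)/2 × 0.25 = 10.1025
  [0.25→0.75]: (38.85+33.30)/2 × 0.5 = 18.0375
  [0.75→1.75]: (33.30+24.46)/2 × 1 = 28.88
  [1.75→3.75]: (24.46+13.20)/2 × 2 = 37.66
  [3.75→7.75]: (13.20+3.84)/2 × 4 = 34.08
  [7.75→8.75]: (3.84+2.82)/2 × 1 = 3.33
  Sum = 132.09 µg/mL·hr

AUC = 132 µg/mL·hr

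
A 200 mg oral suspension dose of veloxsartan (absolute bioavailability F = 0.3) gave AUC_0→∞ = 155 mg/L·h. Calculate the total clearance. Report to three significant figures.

CL = F × Dose / AUC_0→∞
   = 0.3 × 200 / 155 = 0.387097 L/h

CL = 0.387 L/h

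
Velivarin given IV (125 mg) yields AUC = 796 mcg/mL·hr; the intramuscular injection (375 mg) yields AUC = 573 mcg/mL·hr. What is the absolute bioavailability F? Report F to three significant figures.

F = (AUC_ev / D_ev) / (AUC_iv / D_iv)
  = (573/375) / (796/125)
  = 1.528 / 6.368 = 0.2399

F = 0.240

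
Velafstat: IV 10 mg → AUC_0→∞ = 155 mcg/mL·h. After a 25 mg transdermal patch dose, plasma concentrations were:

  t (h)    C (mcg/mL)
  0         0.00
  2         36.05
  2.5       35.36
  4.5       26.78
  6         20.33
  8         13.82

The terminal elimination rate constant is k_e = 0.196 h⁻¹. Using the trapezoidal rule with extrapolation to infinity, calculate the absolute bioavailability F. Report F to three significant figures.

Trapezoidal AUC_0→8 (transdermal patch):
  [0→2]: (0.00+36.05)/2 × 2 = 36.05
  [2→2.5]: (36.05+35.36)/2 × 0.5 = 17.8525
  [2.5→4.5]: (35.36+26.78)/2 × 2 = 62.14
  [4.5→6]: (26.78+20.33)/2 × 1.5 = 35.3325
  [6→8]: (20.33+13.82)/2 × 2 = 34.15
  Sum = 185.525 mcg/mL·h
Tail: C_last/k_e = 13.82/0.196 = 70.510
AUC_0→∞ (transdermal patch) = 185.525 + 70.510 = 256.035 mcg/mL·h
F = (AUC_ev/D_ev)/(AUC_iv/D_iv) = (256.035/25)/(155/10) = 10.2414/15.5 = 0.6607

F = 0.661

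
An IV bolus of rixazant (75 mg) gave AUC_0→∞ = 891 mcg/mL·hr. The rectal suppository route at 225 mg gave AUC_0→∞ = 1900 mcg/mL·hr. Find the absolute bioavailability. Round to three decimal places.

F = (AUC_ev / D_ev) / (AUC_iv / D_iv)
  = (1900/225) / (891/75)
  = 8.44444 / 11.88 = 0.7108

F = 0.711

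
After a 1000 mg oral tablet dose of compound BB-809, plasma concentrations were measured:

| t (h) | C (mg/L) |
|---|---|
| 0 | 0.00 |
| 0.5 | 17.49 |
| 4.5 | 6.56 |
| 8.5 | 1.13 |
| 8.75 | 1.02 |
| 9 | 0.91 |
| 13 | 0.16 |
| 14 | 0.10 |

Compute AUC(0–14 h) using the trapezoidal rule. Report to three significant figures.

Trapezoidal AUC_0→14:
  [0→0.5]: (0.00+17.49)/2 × 0.5 = 4.3725
  [0.5→4.5]: (17.49+6.56)/2 × 4 = 48.1
  [4.5→8.5]: (6.56+1.13)/2 × 4 = 15.38
  [8.5→8.75]: (1.13+1.02)/2 × 0.25 = 0.26875
  [8.75→9]: (1.02+0.91)/2 × 0.25 = 0.24125
  [9→13]: (0.91+0.16)/2 × 4 = 2.14
  [13→14]: (0.16+0.10)/2 × 1 = 0.13
  Sum = 70.6325 mg/L·h

AUC = 70.6 mg/L·h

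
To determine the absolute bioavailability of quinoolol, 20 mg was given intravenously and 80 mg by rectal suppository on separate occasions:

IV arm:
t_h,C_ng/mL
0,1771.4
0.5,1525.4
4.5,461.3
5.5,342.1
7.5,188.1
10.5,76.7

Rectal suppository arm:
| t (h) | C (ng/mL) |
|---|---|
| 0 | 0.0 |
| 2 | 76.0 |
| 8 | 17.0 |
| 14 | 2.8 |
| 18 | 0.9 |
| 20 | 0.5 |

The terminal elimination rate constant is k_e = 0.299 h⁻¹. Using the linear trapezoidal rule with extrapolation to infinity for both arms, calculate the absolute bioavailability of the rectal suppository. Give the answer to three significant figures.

F = 0.0166

Trapezoidal AUC_0→10.5 (IV):
  [0→0.5]: (1771.4+1525.4)/2 × 0.5 = 824.2
  [0.5→4.5]: (1525.4+461.3)/2 × 4 = 3973.4
  [4.5→5.5]: (461.3+342.1)/2 × 1 = 401.7
  [5.5→7.5]: (342.1+188.1)/2 × 2 = 530.2
  [7.5→10.5]: (188.1+76.7)/2 × 3 = 397.2
  Sum = 6126.7 ng/mL·h
IV tail: 76.7/0.299 = 256.522; AUC_iv,0→∞ = 6126.7 + 256.522 = 6383.222 ng/mL·h
Trapezoidal AUC_0→20 (rectal suppository):
  [0→2]: (0.0+76.0)/2 × 2 = 76.0
  [2→8]: (76.0+17.0)/2 × 6 = 279.0
  [8→14]: (17.0+2.8)/2 × 6 = 59.4
  [14→18]: (2.8+0.9)/2 × 4 = 7.4
  [18→20]: (0.9+0.5)/2 × 2 = 1.4
  Sum = 423.2 ng/mL·h
rectal suppository tail: 0.5/0.299 = 1.672; AUC_ev,0→∞ = 423.2 + 1.672 = 424.872 ng/mL·h
F = (AUC_ev/D_ev)/(AUC_iv/D_iv) = (424.872/80)/(6383.222/20) = 5.3109/319.1611 = 0.0166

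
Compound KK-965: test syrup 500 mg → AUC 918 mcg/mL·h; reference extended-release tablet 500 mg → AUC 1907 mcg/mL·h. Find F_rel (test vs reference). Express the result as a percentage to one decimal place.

F_rel = 48.1%

F_rel = (AUC_test/D_test) / (AUC_ref/D_ref)
      = (918/500) / (1907/500)
      = 1.836 / 3.814 = 0.4814 = 48.14%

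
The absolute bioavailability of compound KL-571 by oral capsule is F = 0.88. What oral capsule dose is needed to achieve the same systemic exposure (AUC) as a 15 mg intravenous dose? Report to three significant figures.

For equal systemic exposure: F × D_ev = D_iv
D_ev = D_iv / F = 15 / 0.88 = 17.0455 mg

D_oral = 17.0 mg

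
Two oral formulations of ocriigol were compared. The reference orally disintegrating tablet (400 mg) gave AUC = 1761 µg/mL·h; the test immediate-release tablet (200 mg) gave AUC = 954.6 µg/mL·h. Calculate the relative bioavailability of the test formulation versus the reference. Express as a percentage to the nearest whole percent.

F_rel = (AUC_test/D_test) / (AUC_ref/D_ref)
      = (954.6/200) / (1761/400)
      = 4.773 / 4.4025 = 1.0842 = 108.42%

F_rel = 108%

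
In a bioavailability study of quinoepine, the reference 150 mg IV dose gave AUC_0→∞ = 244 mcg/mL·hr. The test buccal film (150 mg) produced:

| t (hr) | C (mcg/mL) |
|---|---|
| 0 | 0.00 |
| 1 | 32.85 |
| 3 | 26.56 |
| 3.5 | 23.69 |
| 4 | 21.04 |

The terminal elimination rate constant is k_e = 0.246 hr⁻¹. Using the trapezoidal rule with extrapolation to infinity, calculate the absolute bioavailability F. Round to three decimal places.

F = 0.759

Trapezoidal AUC_0→4 (buccal film):
  [0→1]: (0.00+32.85)/2 × 1 = 16.425
  [1→3]: (32.85+26.56)/2 × 2 = 59.41
  [3→3.5]: (26.56+23.69)/2 × 0.5 = 12.5625
  [3.5→4]: (23.69+21.04)/2 × 0.5 = 11.1825
  Sum = 99.58 mcg/mL·hr
Tail: C_last/k_e = 21.04/0.246 = 85.528
AUC_0→∞ (buccal film) = 99.58 + 85.528 = 185.108 mcg/mL·hr
F = (AUC_ev/D_ev)/(AUC_iv/D_iv) = (185.108/150)/(244/150) = 1.23405/1.62667 = 0.7586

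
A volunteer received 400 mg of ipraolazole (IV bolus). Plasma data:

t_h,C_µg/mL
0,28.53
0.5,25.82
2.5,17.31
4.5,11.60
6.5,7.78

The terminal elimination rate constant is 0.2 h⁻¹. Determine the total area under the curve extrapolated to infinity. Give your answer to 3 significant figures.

AUC = 144 µg/mL·h

Trapezoidal AUC_0→6.5:
  [0→0.5]: (28.53+25.82)/2 × 0.5 = 13.5875
  [0.5→2.5]: (25.82+17.31)/2 × 2 = 43.13
  [2.5→4.5]: (17.31+11.60)/2 × 2 = 28.91
  [4.5→6.5]: (11.60+7.78)/2 × 2 = 19.38
  Sum = 105.0075 µg/mL·h
Extrapolated tail: C_last / k_e = 7.78 / 0.2 = 38.900
AUC_0→∞ = 105.0075 + 38.900 = 143.9075 µg/mL·h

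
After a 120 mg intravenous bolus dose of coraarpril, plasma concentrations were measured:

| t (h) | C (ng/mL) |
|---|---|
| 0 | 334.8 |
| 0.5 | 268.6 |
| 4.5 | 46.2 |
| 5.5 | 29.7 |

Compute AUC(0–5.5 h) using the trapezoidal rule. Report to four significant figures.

AUC = 818.4 ng/mL·h

Trapezoidal AUC_0→5.5:
  [0→0.5]: (334.8+268.6)/2 × 0.5 = 150.85
  [0.5→4.5]: (268.6+46.2)/2 × 4 = 629.6
  [4.5→5.5]: (46.2+29.7)/2 × 1 = 37.95
  Sum = 818.4 ng/mL·h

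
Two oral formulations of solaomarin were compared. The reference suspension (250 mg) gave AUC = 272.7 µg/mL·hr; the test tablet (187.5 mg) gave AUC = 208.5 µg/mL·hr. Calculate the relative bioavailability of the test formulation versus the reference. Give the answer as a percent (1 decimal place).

F_rel = (AUC_test/D_test) / (AUC_ref/D_ref)
      = (208.5/187.5) / (272.7/250)
      = 1.112 / 1.0908 = 1.0194 = 101.94%

F_rel = 101.9%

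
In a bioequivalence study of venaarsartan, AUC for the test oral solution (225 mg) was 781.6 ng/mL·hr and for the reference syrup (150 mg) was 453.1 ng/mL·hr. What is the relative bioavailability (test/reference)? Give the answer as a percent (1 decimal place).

F_rel = (AUC_test/D_test) / (AUC_ref/D_ref)
      = (781.6/225) / (453.1/150)
      = 3.47378 / 3.02067 = 1.1500 = 115.00%

F_rel = 115.0%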